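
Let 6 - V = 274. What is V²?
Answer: 71824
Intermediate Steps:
V = -268 (V = 6 - 1*274 = 6 - 274 = -268)
V² = (-268)² = 71824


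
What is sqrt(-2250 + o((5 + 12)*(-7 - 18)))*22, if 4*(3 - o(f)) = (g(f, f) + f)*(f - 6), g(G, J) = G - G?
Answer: 11*I*sqrt(192163) ≈ 4822.0*I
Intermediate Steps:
g(G, J) = 0
o(f) = 3 - f*(-6 + f)/4 (o(f) = 3 - (0 + f)*(f - 6)/4 = 3 - f*(-6 + f)/4)
sqrt(-2250 + o((5 + 12)*(-7 - 18)))*22 = sqrt(-2250 + (3 - (-7 - 18)**2*(5 + 12)**2/4 + 3*((5 + 12)*(-7 - 18))/2))*22 = sqrt(-2250 + (3 - (17*(-25))**2/4 + 3*(17*(-25))/2))*22 = sqrt(-2250 + (3 - 1/4*(-425)**2 + (3/2)*(-425)))*22 = sqrt(-2250 + (3 - 1/4*180625 - 1275/2))*22 = sqrt(-2250 + (3 - 180625/4 - 1275/2))*22 = sqrt(-2250 - 183163/4)*22 = sqrt(-192163/4)*22 = (I*sqrt(192163)/2)*22 = 11*I*sqrt(192163)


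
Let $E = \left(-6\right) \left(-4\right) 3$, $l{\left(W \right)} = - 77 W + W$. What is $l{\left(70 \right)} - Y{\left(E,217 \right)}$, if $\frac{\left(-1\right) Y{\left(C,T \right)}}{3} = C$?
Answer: $-5104$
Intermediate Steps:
$l{\left(W \right)} = - 76 W$
$E = 72$ ($E = 24 \cdot 3 = 72$)
$Y{\left(C,T \right)} = - 3 C$
$l{\left(70 \right)} - Y{\left(E,217 \right)} = \left(-76\right) 70 - \left(-3\right) 72 = -5320 - -216 = -5320 + 216 = -5104$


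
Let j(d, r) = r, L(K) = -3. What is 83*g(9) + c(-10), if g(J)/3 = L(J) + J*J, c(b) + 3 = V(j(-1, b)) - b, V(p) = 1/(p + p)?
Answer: 388579/20 ≈ 19429.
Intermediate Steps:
V(p) = 1/(2*p)
c(b) = -3 + 1/(2*b) - b (c(b) = -3 + (1/(2*b) - b) = -3 + 1/(2*b) - b)
g(J) = -9 + 3*J² (g(J) = 3*(-3 + J*J) = 3*(-3 + J²) = -9 + 3*J²)
83*g(9) + c(-10) = 83*(-9 + 3*9²) + (-3 + (½)/(-10) - 1*(-10)) = 83*(-9 + 3*81) + (-3 + (½)*(-⅒) + 10) = 83*(-9 + 243) + (-3 - 1/20 + 10) = 83*234 + 139/20 = 19422 + 139/20 = 388579/20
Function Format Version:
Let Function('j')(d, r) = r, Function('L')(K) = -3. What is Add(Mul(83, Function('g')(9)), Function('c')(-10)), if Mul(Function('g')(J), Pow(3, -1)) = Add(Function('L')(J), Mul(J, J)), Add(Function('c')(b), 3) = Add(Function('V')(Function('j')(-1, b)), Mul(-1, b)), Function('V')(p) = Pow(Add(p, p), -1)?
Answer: Rational(388579, 20) ≈ 19429.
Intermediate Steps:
Function('V')(p) = Mul(Rational(1, 2), Pow(p, -1)) (Function('V')(p) = Pow(Mul(2, p), -1) = Mul(Rational(1, 2), Pow(p, -1)))
Function('c')(b) = Add(-3, Mul(Rational(1, 2), Pow(b, -1)), Mul(-1, b)) (Function('c')(b) = Add(-3, Add(Mul(Rational(1, 2), Pow(b, -1)), Mul(-1, b))) = Add(-3, Mul(Rational(1, 2), Pow(b, -1)), Mul(-1, b)))
Function('g')(J) = Add(-9, Mul(3, Pow(J, 2))) (Function('g')(J) = Mul(3, Add(-3, Mul(J, J))) = Mul(3, Add(-3, Pow(J, 2))) = Add(-9, Mul(3, Pow(J, 2))))
Add(Mul(83, Function('g')(9)), Function('c')(-10)) = Add(Mul(83, Add(-9, Mul(3, Pow(9, 2)))), Add(-3, Mul(Rational(1, 2), Pow(-10, -1)), Mul(-1, -10))) = Add(Mul(83, Add(-9, Mul(3, 81))), Add(-3, Mul(Rational(1, 2), Rational(-1, 10)), 10)) = Add(Mul(83, Add(-9, 243)), Add(-3, Rational(-1, 20), 10)) = Add(Mul(83, 234), Rational(139, 20)) = Add(19422, Rational(139, 20)) = Rational(388579, 20)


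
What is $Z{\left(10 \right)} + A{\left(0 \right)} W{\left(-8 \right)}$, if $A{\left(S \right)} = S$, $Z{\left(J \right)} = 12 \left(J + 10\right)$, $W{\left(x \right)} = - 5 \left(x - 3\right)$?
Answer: $240$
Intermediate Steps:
$W{\left(x \right)} = 15 - 5 x$ ($W{\left(x \right)} = - 5 \left(-3 + x\right) = 15 - 5 x$)
$Z{\left(J \right)} = 120 + 12 J$ ($Z{\left(J \right)} = 12 \left(10 + J\right) = 120 + 12 J$)
$Z{\left(10 \right)} + A{\left(0 \right)} W{\left(-8 \right)} = \left(120 + 12 \cdot 10\right) + 0 \left(15 - -40\right) = \left(120 + 120\right) + 0 \left(15 + 40\right) = 240 + 0 \cdot 55 = 240 + 0 = 240$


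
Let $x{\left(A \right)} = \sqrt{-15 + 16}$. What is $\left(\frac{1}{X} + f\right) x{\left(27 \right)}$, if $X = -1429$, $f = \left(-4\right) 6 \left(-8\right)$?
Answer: $\frac{274367}{1429} \approx 192.0$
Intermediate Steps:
$f = 192$ ($f = \left(-24\right) \left(-8\right) = 192$)
$x{\left(A \right)} = 1$ ($x{\left(A \right)} = \sqrt{1} = 1$)
$\left(\frac{1}{X} + f\right) x{\left(27 \right)} = \left(\frac{1}{-1429} + 192\right) 1 = \left(- \frac{1}{1429} + 192\right) 1 = \frac{274367}{1429} \cdot 1 = \frac{274367}{1429}$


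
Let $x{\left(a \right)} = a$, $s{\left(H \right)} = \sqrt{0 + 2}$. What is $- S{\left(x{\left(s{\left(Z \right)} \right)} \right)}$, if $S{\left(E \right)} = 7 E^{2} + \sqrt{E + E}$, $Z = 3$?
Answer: $-14 - 2^{\frac{3}{4}} \approx -15.682$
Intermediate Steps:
$s{\left(H \right)} = \sqrt{2}$
$S{\left(E \right)} = 7 E^{2} + \sqrt{2} \sqrt{E}$ ($S{\left(E \right)} = 7 E^{2} + \sqrt{2 E} = 7 E^{2} + \sqrt{2} \sqrt{E}$)
$- S{\left(x{\left(s{\left(Z \right)} \right)} \right)} = - (7 \left(\sqrt{2}\right)^{2} + \sqrt{2} \sqrt{\sqrt{2}}) = - (7 \cdot 2 + \sqrt{2} \sqrt[4]{2}) = - (14 + 2^{\frac{3}{4}}) = -14 - 2^{\frac{3}{4}}$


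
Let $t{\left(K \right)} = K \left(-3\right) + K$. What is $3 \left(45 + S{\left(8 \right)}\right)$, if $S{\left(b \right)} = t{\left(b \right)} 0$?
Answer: $135$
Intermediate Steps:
$t{\left(K \right)} = - 2 K$ ($t{\left(K \right)} = - 3 K + K = - 2 K$)
$S{\left(b \right)} = 0$ ($S{\left(b \right)} = - 2 b 0 = 0$)
$3 \left(45 + S{\left(8 \right)}\right) = 3 \left(45 + 0\right) = 3 \cdot 45 = 135$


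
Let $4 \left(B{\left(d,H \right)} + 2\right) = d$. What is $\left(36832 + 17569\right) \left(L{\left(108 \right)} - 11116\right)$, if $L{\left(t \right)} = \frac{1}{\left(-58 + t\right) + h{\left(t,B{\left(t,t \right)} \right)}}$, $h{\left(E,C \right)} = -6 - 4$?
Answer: $- \frac{24188806239}{40} \approx -6.0472 \cdot 10^{8}$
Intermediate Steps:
$B{\left(d,H \right)} = -2 + \frac{d}{4}$
$h{\left(E,C \right)} = -10$ ($h{\left(E,C \right)} = -6 - 4 = -10$)
$L{\left(t \right)} = \frac{1}{-68 + t}$ ($L{\left(t \right)} = \frac{1}{\left(-58 + t\right) - 10} = \frac{1}{-68 + t}$)
$\left(36832 + 17569\right) \left(L{\left(108 \right)} - 11116\right) = \left(36832 + 17569\right) \left(\frac{1}{-68 + 108} - 11116\right) = 54401 \left(\frac{1}{40} - 11116\right) = 54401 \left(- \frac{444639}{40}\right) = - \frac{24188806239}{40}$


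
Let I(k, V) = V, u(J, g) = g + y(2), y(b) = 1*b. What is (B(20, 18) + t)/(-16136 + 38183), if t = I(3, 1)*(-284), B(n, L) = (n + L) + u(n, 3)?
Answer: -241/22047 ≈ -0.010931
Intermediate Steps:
y(b) = b
u(J, g) = 2 + g (u(J, g) = g + 2 = 2 + g)
B(n, L) = 5 + L + n (B(n, L) = (n + L) + (2 + 3) = (L + n) + 5 = 5 + L + n)
t = -284 (t = 1*(-284) = -284)
(B(20, 18) + t)/(-16136 + 38183) = ((5 + 18 + 20) - 284)/(-16136 + 38183) = (43 - 284)/22047 = -241*1/22047 = -241/22047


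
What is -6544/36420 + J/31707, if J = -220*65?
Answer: -4668568/7402365 ≈ -0.63069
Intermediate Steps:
J = -14300
-6544/36420 + J/31707 = -6544/36420 - 14300/31707 = -6544*1/36420 - 14300*1/31707 = -1636/9105 - 1100/2439 = -4668568/7402365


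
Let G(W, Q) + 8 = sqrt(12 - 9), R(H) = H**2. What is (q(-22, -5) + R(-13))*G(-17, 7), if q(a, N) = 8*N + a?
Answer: -856 + 107*sqrt(3) ≈ -670.67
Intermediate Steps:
G(W, Q) = -8 + sqrt(3) (G(W, Q) = -8 + sqrt(12 - 9) = -8 + sqrt(3))
q(a, N) = a + 8*N
(q(-22, -5) + R(-13))*G(-17, 7) = ((-22 + 8*(-5)) + (-13)**2)*(-8 + sqrt(3)) = ((-22 - 40) + 169)*(-8 + sqrt(3)) = (-62 + 169)*(-8 + sqrt(3)) = 107*(-8 + sqrt(3)) = -856 + 107*sqrt(3)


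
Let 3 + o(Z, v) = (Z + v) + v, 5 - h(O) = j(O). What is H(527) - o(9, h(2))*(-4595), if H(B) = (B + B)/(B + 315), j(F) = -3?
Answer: 42559417/421 ≈ 1.0109e+5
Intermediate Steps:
h(O) = 8 (h(O) = 5 - 1*(-3) = 5 + 3 = 8)
H(B) = 2*B/(315 + B) (H(B) = (2*B)/(315 + B) = 2*B/(315 + B))
o(Z, v) = -3 + Z + 2*v (o(Z, v) = -3 + ((Z + v) + v) = -3 + (Z + 2*v) = -3 + Z + 2*v)
H(527) - o(9, h(2))*(-4595) = 2*527/(315 + 527) - (-3 + 9 + 2*8)*(-4595) = 2*527/842 - (-3 + 9 + 16)*(-4595) = 2*527*(1/842) - 22*(-4595) = 527/421 - 1*(-101090) = 527/421 + 101090 = 42559417/421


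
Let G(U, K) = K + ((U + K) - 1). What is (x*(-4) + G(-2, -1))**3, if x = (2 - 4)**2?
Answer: -9261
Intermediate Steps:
G(U, K) = -1 + U + 2*K (G(U, K) = K + ((K + U) - 1) = K + (-1 + K + U) = -1 + U + 2*K)
x = 4 (x = (-2)**2 = 4)
(x*(-4) + G(-2, -1))**3 = (4*(-4) + (-1 - 2 + 2*(-1)))**3 = (-16 + (-1 - 2 - 2))**3 = (-16 - 5)**3 = (-21)**3 = -9261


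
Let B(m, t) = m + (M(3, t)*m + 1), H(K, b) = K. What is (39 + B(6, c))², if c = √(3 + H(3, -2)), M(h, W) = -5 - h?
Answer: 4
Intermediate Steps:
c = √6 (c = √(3 + 3) = √6 ≈ 2.4495)
B(m, t) = 1 - 7*m (B(m, t) = m + ((-5 - 1*3)*m + 1) = m + ((-5 - 3)*m + 1) = m + (-8*m + 1) = m + (1 - 8*m) = 1 - 7*m)
(39 + B(6, c))² = (39 + (1 - 7*6))² = (39 + (1 - 42))² = (39 - 41)² = (-2)² = 4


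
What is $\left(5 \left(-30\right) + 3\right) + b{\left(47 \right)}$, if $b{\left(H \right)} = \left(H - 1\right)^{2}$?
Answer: $1969$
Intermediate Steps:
$b{\left(H \right)} = \left(-1 + H\right)^{2}$
$\left(5 \left(-30\right) + 3\right) + b{\left(47 \right)} = \left(5 \left(-30\right) + 3\right) + \left(-1 + 47\right)^{2} = \left(-150 + 3\right) + 46^{2} = -147 + 2116 = 1969$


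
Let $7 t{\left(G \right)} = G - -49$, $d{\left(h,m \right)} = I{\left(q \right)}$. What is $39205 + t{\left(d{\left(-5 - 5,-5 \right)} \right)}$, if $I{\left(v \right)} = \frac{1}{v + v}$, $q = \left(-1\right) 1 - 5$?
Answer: $\frac{3293807}{84} \approx 39212.0$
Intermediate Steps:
$q = -6$ ($q = -1 - 5 = -6$)
$I{\left(v \right)} = \frac{1}{2 v}$
$d{\left(h,m \right)} = - \frac{1}{12}$ ($d{\left(h,m \right)} = \frac{1}{2 \left(-6\right)} = \frac{1}{2} \left(- \frac{1}{6}\right) = - \frac{1}{12}$)
$t{\left(G \right)} = 7 + \frac{G}{7}$ ($t{\left(G \right)} = \frac{G - -49}{7} = \frac{G + 49}{7} = \frac{49 + G}{7} = 7 + \frac{G}{7}$)
$39205 + t{\left(d{\left(-5 - 5,-5 \right)} \right)} = 39205 + \left(7 + \frac{1}{7} \left(- \frac{1}{12}\right)\right) = 39205 + \left(7 - \frac{1}{84}\right) = 39205 + \frac{587}{84} = \frac{3293807}{84}$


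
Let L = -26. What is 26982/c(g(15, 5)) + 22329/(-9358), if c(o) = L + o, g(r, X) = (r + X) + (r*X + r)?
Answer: 10442580/32753 ≈ 318.83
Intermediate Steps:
g(r, X) = X + 2*r + X*r (g(r, X) = (X + r) + (X*r + r) = (X + r) + (r + X*r) = X + 2*r + X*r)
c(o) = -26 + o
26982/c(g(15, 5)) + 22329/(-9358) = 26982/(-26 + (5 + 2*15 + 5*15)) + 22329/(-9358) = 26982/(-26 + (5 + 30 + 75)) + 22329*(-1/9358) = 26982/(-26 + 110) - 22329/9358 = 26982/84 - 22329/9358 = 26982*(1/84) - 22329/9358 = 4497/14 - 22329/9358 = 10442580/32753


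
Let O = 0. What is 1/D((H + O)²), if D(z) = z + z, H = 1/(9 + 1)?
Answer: 50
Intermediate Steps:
H = ⅒ (H = 1/10 = ⅒ ≈ 0.10000)
D(z) = 2*z
1/D((H + O)²) = 1/(2*(⅒ + 0)²) = 1/(2*(⅒)²) = 1/(2*(1/100)) = 1/(1/50) = 50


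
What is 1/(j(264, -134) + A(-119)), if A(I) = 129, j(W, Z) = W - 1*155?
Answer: 1/238 ≈ 0.0042017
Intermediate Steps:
j(W, Z) = -155 + W (j(W, Z) = W - 155 = -155 + W)
1/(j(264, -134) + A(-119)) = 1/((-155 + 264) + 129) = 1/(109 + 129) = 1/238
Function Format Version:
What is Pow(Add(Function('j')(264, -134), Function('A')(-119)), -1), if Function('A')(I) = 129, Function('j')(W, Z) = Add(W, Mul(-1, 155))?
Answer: Rational(1, 238) ≈ 0.0042017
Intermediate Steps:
Function('j')(W, Z) = Add(-155, W) (Function('j')(W, Z) = Add(W, -155) = Add(-155, W))
Pow(Add(Function('j')(264, -134), Function('A')(-119)), -1) = Pow(Add(Add(-155, 264), 129), -1) = Pow(Add(109, 129), -1) = Pow(238, -1) = Rational(1, 238)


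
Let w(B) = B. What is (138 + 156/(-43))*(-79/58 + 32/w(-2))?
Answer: -2909223/1247 ≈ -2333.0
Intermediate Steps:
(138 + 156/(-43))*(-79/58 + 32/w(-2)) = (138 + 156/(-43))*(-79/58 + 32/(-2)) = (138 + 156*(-1/43))*(-79*1/58 + 32*(-½)) = (138 - 156/43)*(-79/58 - 16) = (5778/43)*(-1007/58) = -2909223/1247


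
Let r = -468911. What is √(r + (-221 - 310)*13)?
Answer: I*√475814 ≈ 689.79*I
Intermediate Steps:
√(r + (-221 - 310)*13) = √(-468911 + (-221 - 310)*13) = √(-468911 - 531*13) = √(-468911 - 6903) = √(-475814) = I*√475814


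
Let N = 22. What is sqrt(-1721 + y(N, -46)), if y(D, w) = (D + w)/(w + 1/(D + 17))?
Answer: I*sqrt(5531076881)/1793 ≈ 41.479*I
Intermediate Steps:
y(D, w) = (D + w)/(w + 1/(17 + D))
sqrt(-1721 + y(N, -46)) = sqrt(-1721 + (22**2 + 17*22 + 17*(-46) + 22*(-46))/(1 + 17*(-46) + 22*(-46))) = sqrt(-1721 + (484 + 374 - 782 - 1012)/(1 - 782 - 1012)) = sqrt(-1721 - 936/(-1793)) = sqrt(-1721 - 1/1793*(-936)) = sqrt(-1721 + 936/1793) = sqrt(-3084817/1793) = I*sqrt(5531076881)/1793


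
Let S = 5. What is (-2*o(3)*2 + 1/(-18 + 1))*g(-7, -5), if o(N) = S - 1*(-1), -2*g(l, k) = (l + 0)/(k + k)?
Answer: 2863/340 ≈ 8.4206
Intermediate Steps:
g(l, k) = -l/(4*k) (g(l, k) = -(l + 0)/(2*(k + k)) = -l/(2*(2*k)) = -l*1/(2*k)/2 = -l/(4*k))
o(N) = 6 (o(N) = 5 - 1*(-1) = 5 + 1 = 6)
(-2*o(3)*2 + 1/(-18 + 1))*g(-7, -5) = (-2*6*2 + 1/(-18 + 1))*(-¼*(-7)/(-5)) = (-12*2 + 1/(-17))*(-¼*(-7)*(-⅕)) = (-24 - 1/17)*(-7/20) = -409/17*(-7/20) = 2863/340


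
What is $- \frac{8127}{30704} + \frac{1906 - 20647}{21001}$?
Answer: $- \frac{746098791}{644814704} \approx -1.1571$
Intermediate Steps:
$- \frac{8127}{30704} + \frac{1906 - 20647}{21001} = \left(-8127\right) \frac{1}{30704} - \frac{18741}{21001} = - \frac{8127}{30704} - \frac{18741}{21001} = - \frac{746098791}{644814704}$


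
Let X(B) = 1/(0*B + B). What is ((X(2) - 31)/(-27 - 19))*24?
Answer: 366/23 ≈ 15.913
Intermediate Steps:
X(B) = 1/B (X(B) = 1/(0 + B) = 1/B)
((X(2) - 31)/(-27 - 19))*24 = ((1/2 - 31)/(-27 - 19))*24 = ((½ - 31)/(-46))*24 = -61/2*(-1/46)*24 = (61/92)*24 = 366/23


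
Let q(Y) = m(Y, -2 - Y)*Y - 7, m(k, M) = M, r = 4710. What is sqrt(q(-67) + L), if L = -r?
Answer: 36*I*sqrt(7) ≈ 95.247*I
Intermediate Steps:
L = -4710 (L = -1*4710 = -4710)
q(Y) = -7 + Y*(-2 - Y) (q(Y) = (-2 - Y)*Y - 7 = Y*(-2 - Y) - 7 = -7 + Y*(-2 - Y))
sqrt(q(-67) + L) = sqrt((-7 - 1*(-67)*(2 - 67)) - 4710) = sqrt((-7 - 1*(-67)*(-65)) - 4710) = sqrt((-7 - 4355) - 4710) = sqrt(-4362 - 4710) = sqrt(-9072) = 36*I*sqrt(7)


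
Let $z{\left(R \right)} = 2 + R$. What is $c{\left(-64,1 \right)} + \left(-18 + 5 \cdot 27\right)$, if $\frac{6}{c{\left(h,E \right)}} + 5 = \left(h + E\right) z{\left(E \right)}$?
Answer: $\frac{11346}{97} \approx 116.97$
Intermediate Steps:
$c{\left(h,E \right)} = \frac{6}{-5 + \left(2 + E\right) \left(E + h\right)}$ ($c{\left(h,E \right)} = \frac{6}{-5 + \left(h + E\right) \left(2 + E\right)} = \frac{6}{-5 + \left(E + h\right) \left(2 + E\right)} = \frac{6}{-5 + \left(2 + E\right) \left(E + h\right)}$)
$c{\left(-64,1 \right)} + \left(-18 + 5 \cdot 27\right) = \frac{6}{-5 + 1 \left(2 + 1\right) - 64 \left(2 + 1\right)} + \left(-18 + 5 \cdot 27\right) = \frac{6}{-5 + 1 \cdot 3 - 192} + \left(-18 + 135\right) = \frac{6}{-5 + 3 - 192} + 117 = \frac{6}{-194} + 117 = 6 \left(- \frac{1}{194}\right) + 117 = - \frac{3}{97} + 117 = \frac{11346}{97}$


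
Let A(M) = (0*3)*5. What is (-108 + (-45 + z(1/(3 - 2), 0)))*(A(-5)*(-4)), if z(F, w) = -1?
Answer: 0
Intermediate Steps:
A(M) = 0 (A(M) = 0*5 = 0)
(-108 + (-45 + z(1/(3 - 2), 0)))*(A(-5)*(-4)) = (-108 + (-45 - 1))*(0*(-4)) = (-108 - 46)*0 = -154*0 = 0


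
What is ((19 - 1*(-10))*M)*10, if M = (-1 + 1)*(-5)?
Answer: 0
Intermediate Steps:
M = 0 (M = 0*(-5) = 0)
((19 - 1*(-10))*M)*10 = ((19 - 1*(-10))*0)*10 = ((19 + 10)*0)*10 = (29*0)*10 = 0*10 = 0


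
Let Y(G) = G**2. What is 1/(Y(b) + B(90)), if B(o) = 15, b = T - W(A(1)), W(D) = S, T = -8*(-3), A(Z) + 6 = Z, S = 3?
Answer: 1/456 ≈ 0.0021930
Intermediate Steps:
A(Z) = -6 + Z
T = 24
W(D) = 3
b = 21 (b = 24 - 1*3 = 24 - 3 = 21)
1/(Y(b) + B(90)) = 1/(21**2 + 15) = 1/(441 + 15) = 1/456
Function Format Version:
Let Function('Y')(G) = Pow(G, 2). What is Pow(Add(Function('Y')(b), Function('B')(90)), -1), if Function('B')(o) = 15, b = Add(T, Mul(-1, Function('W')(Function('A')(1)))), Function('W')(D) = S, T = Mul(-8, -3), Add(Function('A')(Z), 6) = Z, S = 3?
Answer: Rational(1, 456) ≈ 0.0021930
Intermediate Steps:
Function('A')(Z) = Add(-6, Z)
T = 24
Function('W')(D) = 3
b = 21 (b = Add(24, Mul(-1, 3)) = Add(24, -3) = 21)
Pow(Add(Function('Y')(b), Function('B')(90)), -1) = Pow(Add(Pow(21, 2), 15), -1) = Pow(Add(441, 15), -1) = Pow(456, -1) = Rational(1, 456)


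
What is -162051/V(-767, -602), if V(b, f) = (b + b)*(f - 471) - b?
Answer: -8529/86671 ≈ -0.098407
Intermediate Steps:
V(b, f) = -b + 2*b*(-471 + f) (V(b, f) = (2*b)*(-471 + f) - b = 2*b*(-471 + f) - b = -b + 2*b*(-471 + f))
-162051/V(-767, -602) = -162051*(-1/(767*(-943 + 2*(-602)))) = -162051*(-1/(767*(-943 - 1204))) = -162051/((-767*(-2147))) = -162051/1646749 = -162051*1/1646749 = -8529/86671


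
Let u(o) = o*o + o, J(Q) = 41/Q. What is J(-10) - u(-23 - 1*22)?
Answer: -19841/10 ≈ -1984.1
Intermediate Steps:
u(o) = o + o**2 (u(o) = o**2 + o = o + o**2)
J(-10) - u(-23 - 1*22) = 41/(-10) - (-23 - 1*22)*(1 + (-23 - 1*22)) = 41*(-1/10) - (-23 - 22)*(1 + (-23 - 22)) = -41/10 - (-45)*(1 - 45) = -41/10 - (-45)*(-44) = -41/10 - 1*1980 = -41/10 - 1980 = -19841/10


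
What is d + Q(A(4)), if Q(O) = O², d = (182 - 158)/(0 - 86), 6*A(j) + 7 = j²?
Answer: 339/172 ≈ 1.9709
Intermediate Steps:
A(j) = -7/6 + j²/6
d = -12/43 (d = 24/(-86) = 24*(-1/86) = -12/43 ≈ -0.27907)
d + Q(A(4)) = -12/43 + (-7/6 + (⅙)*4²)² = -12/43 + (-7/6 + (⅙)*16)² = -12/43 + (-7/6 + 8/3)² = -12/43 + (3/2)² = -12/43 + 9/4 = 339/172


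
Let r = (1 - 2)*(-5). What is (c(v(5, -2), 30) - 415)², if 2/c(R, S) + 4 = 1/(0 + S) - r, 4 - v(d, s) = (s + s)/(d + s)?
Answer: 12475773025/72361 ≈ 1.7241e+5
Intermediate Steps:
r = 5 (r = -1*(-5) = 5)
v(d, s) = 4 - 2*s/(d + s) (v(d, s) = 4 - (s + s)/(d + s) = 4 - 2*s/(d + s))
c(R, S) = 2/(-9 + 1/S) (c(R, S) = 2/(-4 + (1/(0 + S) - 1*5)) = 2/(-4 + (1/S - 5)) = 2/(-4 + (-5 + 1/S)) = 2/(-9 + 1/S))
(c(v(5, -2), 30) - 415)² = (-2*30/(-1 + 9*30) - 415)² = (-2*30/(-1 + 270) - 415)² = (-2*30/269 - 415)² = (-2*30*1/269 - 415)² = (-60/269 - 415)² = (-111695/269)² = 12475773025/72361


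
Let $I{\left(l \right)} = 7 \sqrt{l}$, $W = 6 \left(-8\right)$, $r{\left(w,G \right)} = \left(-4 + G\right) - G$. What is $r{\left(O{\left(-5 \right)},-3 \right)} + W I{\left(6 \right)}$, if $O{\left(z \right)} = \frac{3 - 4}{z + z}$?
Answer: $-4 - 336 \sqrt{6} \approx -827.03$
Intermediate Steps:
$O{\left(z \right)} = - \frac{1}{2 z}$
$r{\left(w,G \right)} = -4$
$W = -48$
$r{\left(O{\left(-5 \right)},-3 \right)} + W I{\left(6 \right)} = -4 - 48 \cdot 7 \sqrt{6} = -4 - 336 \sqrt{6}$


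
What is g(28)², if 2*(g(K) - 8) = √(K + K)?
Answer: (8 + √14)² ≈ 137.87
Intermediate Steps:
g(K) = 8 + √2*√K/2 (g(K) = 8 + √(K + K)/2 = 8 + √(2*K)/2 = 8 + (√2*√K)/2 = 8 + √2*√K/2)
g(28)² = (8 + √2*√28/2)² = (8 + √2*(2*√7)/2)² = (8 + √14)²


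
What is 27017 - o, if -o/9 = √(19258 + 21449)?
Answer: 27017 + 27*√4523 ≈ 28833.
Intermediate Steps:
o = -27*√4523 (o = -9*√(19258 + 21449) = -27*√4523 ≈ -1815.8)
27017 - o = 27017 - (-27)*√4523 = 27017 + 27*√4523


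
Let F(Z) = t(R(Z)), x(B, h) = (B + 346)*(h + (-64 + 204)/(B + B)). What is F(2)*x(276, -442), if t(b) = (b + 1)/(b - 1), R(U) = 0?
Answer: 18958871/69 ≈ 2.7477e+5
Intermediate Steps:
x(B, h) = (346 + B)*(h + 70/B) (x(B, h) = (346 + B)*(h + 140/((2*B))) = (346 + B)*(h + 140*(1/(2*B))) = (346 + B)*(h + 70/B))
t(b) = (1 + b)/(-1 + b)
F(Z) = -1 (F(Z) = (1 + 0)/(-1 + 0) = 1/(-1) = -1*1 = -1)
F(2)*x(276, -442) = -(70 + 346*(-442) + 24220/276 + 276*(-442)) = -(70 - 152932 + 24220*(1/276) - 121992) = -(70 - 152932 + 6055/69 - 121992) = -1*(-18958871/69) = 18958871/69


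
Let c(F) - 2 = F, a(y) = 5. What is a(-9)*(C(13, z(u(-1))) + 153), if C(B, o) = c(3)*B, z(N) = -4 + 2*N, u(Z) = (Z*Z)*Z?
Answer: 1090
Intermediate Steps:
u(Z) = Z**3 (u(Z) = Z**2*Z = Z**3)
c(F) = 2 + F
C(B, o) = 5*B (C(B, o) = (2 + 3)*B = 5*B)
a(-9)*(C(13, z(u(-1))) + 153) = 5*(5*13 + 153) = 5*(65 + 153) = 5*218 = 1090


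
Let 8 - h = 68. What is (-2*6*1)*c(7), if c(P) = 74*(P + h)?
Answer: 47064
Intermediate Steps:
h = -60 (h = 8 - 1*68 = 8 - 68 = -60)
c(P) = -4440 + 74*P (c(P) = 74*(P - 60) = 74*(-60 + P) = -4440 + 74*P)
(-2*6*1)*c(7) = (-2*6*1)*(-4440 + 74*7) = (-12*1)*(-4440 + 518) = -12*(-3922) = 47064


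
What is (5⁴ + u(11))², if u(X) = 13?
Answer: 407044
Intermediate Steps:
(5⁴ + u(11))² = (5⁴ + 13)² = (625 + 13)² = 638² = 407044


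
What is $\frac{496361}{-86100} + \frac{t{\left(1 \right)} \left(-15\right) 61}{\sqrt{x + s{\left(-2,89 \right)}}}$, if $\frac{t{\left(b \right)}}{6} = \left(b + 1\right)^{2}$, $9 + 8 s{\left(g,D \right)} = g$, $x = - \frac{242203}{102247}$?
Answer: $- \frac{496361}{86100} + \frac{43920 i \sqrt{626230360454}}{3062341} \approx -5.7649 + 11349.0 i$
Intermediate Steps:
$x = - \frac{242203}{102247}$ ($x = \left(-242203\right) \frac{1}{102247} = - \frac{242203}{102247} \approx -2.3688$)
$s{\left(g,D \right)} = - \frac{9}{8} + \frac{g}{8}$
$t{\left(b \right)} = 6 \left(1 + b\right)^{2}$ ($t{\left(b \right)} = 6 \left(b + 1\right)^{2} = 6 \left(1 + b\right)^{2}$)
$\frac{496361}{-86100} + \frac{t{\left(1 \right)} \left(-15\right) 61}{\sqrt{x + s{\left(-2,89 \right)}}} = \frac{496361}{-86100} + \frac{6 \left(1 + 1\right)^{2} \left(-15\right) 61}{\sqrt{- \frac{242203}{102247} + \left(- \frac{9}{8} + \frac{1}{8} \left(-2\right)\right)}} = 496361 \left(- \frac{1}{86100}\right) + \frac{6 \cdot 2^{2} \left(-15\right) 61}{\sqrt{- \frac{242203}{102247} - \frac{11}{8}}} = - \frac{496361}{86100} + \frac{6 \cdot 4 \left(-15\right) 61}{\sqrt{- \frac{242203}{102247} - \frac{11}{8}}} = - \frac{496361}{86100} + \frac{24 \left(-15\right) 61}{\sqrt{- \frac{3062341}{817976}}} = - \frac{496361}{86100} + \frac{\left(-360\right) 61}{\frac{1}{408988} i \sqrt{626230360454}} = - \frac{496361}{86100} - 21960 \left(- \frac{2 i \sqrt{626230360454}}{3062341}\right) = - \frac{496361}{86100} + \frac{43920 i \sqrt{626230360454}}{3062341}$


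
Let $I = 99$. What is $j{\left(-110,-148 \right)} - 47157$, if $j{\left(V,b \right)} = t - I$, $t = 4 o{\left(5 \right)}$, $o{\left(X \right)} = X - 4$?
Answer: $-47252$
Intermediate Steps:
$o{\left(X \right)} = -4 + X$ ($o{\left(X \right)} = X - 4 = -4 + X$)
$t = 4$ ($t = 4 \left(-4 + 5\right) = 4 \cdot 1 = 4$)
$j{\left(V,b \right)} = -95$ ($j{\left(V,b \right)} = 4 - 99 = -95$)
$j{\left(-110,-148 \right)} - 47157 = -95 - 47157 = -47252$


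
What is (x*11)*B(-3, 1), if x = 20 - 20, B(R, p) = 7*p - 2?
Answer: 0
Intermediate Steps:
B(R, p) = -2 + 7*p
x = 0
(x*11)*B(-3, 1) = (0*11)*(-2 + 7*1) = 0*(-2 + 7) = 0*5 = 0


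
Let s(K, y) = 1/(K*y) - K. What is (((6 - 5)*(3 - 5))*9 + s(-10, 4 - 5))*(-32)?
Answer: 1264/5 ≈ 252.80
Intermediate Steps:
s(K, y) = -K + 1/(K*y) (s(K, y) = 1*(1/(K*y)) - K = 1/(K*y) - K = -K + 1/(K*y))
(((6 - 5)*(3 - 5))*9 + s(-10, 4 - 5))*(-32) = (((6 - 5)*(3 - 5))*9 + (-1*(-10) + 1/((-10)*(4 - 5))))*(-32) = ((1*(-2))*9 + (10 - ⅒/(-1)))*(-32) = (-2*9 + (10 - ⅒*(-1)))*(-32) = (-18 + (10 + ⅒))*(-32) = (-18 + 101/10)*(-32) = -79/10*(-32) = 1264/5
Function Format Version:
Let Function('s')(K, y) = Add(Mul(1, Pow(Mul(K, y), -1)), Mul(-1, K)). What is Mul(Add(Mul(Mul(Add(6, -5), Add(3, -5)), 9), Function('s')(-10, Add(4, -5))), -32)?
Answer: Rational(1264, 5) ≈ 252.80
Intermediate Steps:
Function('s')(K, y) = Add(Mul(-1, K), Mul(Pow(K, -1), Pow(y, -1))) (Function('s')(K, y) = Add(Mul(1, Mul(Pow(K, -1), Pow(y, -1))), Mul(-1, K)) = Add(Mul(Pow(K, -1), Pow(y, -1)), Mul(-1, K)) = Add(Mul(-1, K), Mul(Pow(K, -1), Pow(y, -1))))
Mul(Add(Mul(Mul(Add(6, -5), Add(3, -5)), 9), Function('s')(-10, Add(4, -5))), -32) = Mul(Add(Mul(Mul(Add(6, -5), Add(3, -5)), 9), Add(Mul(-1, -10), Mul(Pow(-10, -1), Pow(Add(4, -5), -1)))), -32) = Mul(Add(Mul(Mul(1, -2), 9), Add(10, Mul(Rational(-1, 10), Pow(-1, -1)))), -32) = Mul(Add(Mul(-2, 9), Add(10, Mul(Rational(-1, 10), -1))), -32) = Mul(Add(-18, Add(10, Rational(1, 10))), -32) = Mul(Add(-18, Rational(101, 10)), -32) = Mul(Rational(-79, 10), -32) = Rational(1264, 5)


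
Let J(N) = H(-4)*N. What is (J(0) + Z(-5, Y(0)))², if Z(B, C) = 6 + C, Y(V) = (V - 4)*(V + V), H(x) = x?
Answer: 36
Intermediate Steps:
J(N) = -4*N
Y(V) = 2*V*(-4 + V) (Y(V) = (-4 + V)*(2*V) = 2*V*(-4 + V))
(J(0) + Z(-5, Y(0)))² = (-4*0 + (6 + 2*0*(-4 + 0)))² = (0 + (6 + 2*0*(-4)))² = (0 + (6 + 0))² = (0 + 6)² = 6² = 36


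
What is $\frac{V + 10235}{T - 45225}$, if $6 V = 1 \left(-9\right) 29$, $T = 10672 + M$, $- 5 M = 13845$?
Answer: $- \frac{20383}{74644} \approx -0.27307$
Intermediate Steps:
$M = -2769$ ($M = \left(- \frac{1}{5}\right) 13845 = -2769$)
$T = 7903$ ($T = 10672 - 2769 = 7903$)
$V = - \frac{87}{2}$ ($V = \frac{1 \left(-9\right) 29}{6} = \frac{\left(-9\right) 29}{6} = \frac{1}{6} \left(-261\right) = - \frac{87}{2} \approx -43.5$)
$\frac{V + 10235}{T - 45225} = \frac{- \frac{87}{2} + 10235}{7903 - 45225} = \frac{20383}{2 \left(-37322\right)} = \frac{20383}{2} \left(- \frac{1}{37322}\right) = - \frac{20383}{74644}$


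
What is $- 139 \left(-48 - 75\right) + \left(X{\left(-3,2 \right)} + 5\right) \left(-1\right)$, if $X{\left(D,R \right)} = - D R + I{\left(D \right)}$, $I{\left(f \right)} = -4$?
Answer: $17090$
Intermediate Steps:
$X{\left(D,R \right)} = -4 - D R$ ($X{\left(D,R \right)} = - D R - 4 = -4 - D R$)
$- 139 \left(-48 - 75\right) + \left(X{\left(-3,2 \right)} + 5\right) \left(-1\right) = - 139 \left(-48 - 75\right) + \left(\left(-4 - \left(-3\right) 2\right) + 5\right) \left(-1\right) = - 139 \left(-48 - 75\right) + \left(\left(-4 + 6\right) + 5\right) \left(-1\right) = \left(-139\right) \left(-123\right) + \left(2 + 5\right) \left(-1\right) = 17097 + 7 \left(-1\right) = 17097 - 7 = 17090$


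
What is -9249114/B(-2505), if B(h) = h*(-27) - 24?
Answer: -3083038/22537 ≈ -136.80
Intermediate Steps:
B(h) = -24 - 27*h (B(h) = -27*h - 24 = -24 - 27*h)
-9249114/B(-2505) = -9249114/(-24 - 27*(-2505)) = -9249114/(-24 + 67635) = -9249114/67611 = -9249114*1/67611 = -3083038/22537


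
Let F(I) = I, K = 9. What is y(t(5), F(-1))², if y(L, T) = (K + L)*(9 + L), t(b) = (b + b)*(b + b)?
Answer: 141158161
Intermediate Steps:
t(b) = 4*b² (t(b) = (2*b)*(2*b) = 4*b²)
y(L, T) = (9 + L)² (y(L, T) = (9 + L)*(9 + L) = (9 + L)²)
y(t(5), F(-1))² = (81 + (4*5²)² + 18*(4*5²))² = (81 + (4*25)² + 18*(4*25))² = (81 + 100² + 18*100)² = (81 + 10000 + 1800)² = 11881² = 141158161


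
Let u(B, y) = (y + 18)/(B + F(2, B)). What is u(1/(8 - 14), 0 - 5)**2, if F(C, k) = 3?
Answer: 6084/289 ≈ 21.052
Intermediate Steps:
u(B, y) = (18 + y)/(3 + B) (u(B, y) = (y + 18)/(B + 3) = (18 + y)/(3 + B))
u(1/(8 - 14), 0 - 5)**2 = ((18 + (0 - 5))/(3 + 1/(8 - 14)))**2 = ((18 - 5)/(3 + 1/(-6)))**2 = (13/(3 - 1/6))**2 = (13/(17/6))**2 = ((6/17)*13)**2 = (78/17)**2 = 6084/289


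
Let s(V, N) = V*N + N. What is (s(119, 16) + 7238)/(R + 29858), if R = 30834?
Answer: 4579/30346 ≈ 0.15089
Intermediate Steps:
s(V, N) = N + N*V (s(V, N) = N*V + N = N + N*V)
(s(119, 16) + 7238)/(R + 29858) = (16*(1 + 119) + 7238)/(30834 + 29858) = (16*120 + 7238)/60692 = (1920 + 7238)*(1/60692) = 9158*(1/60692) = 4579/30346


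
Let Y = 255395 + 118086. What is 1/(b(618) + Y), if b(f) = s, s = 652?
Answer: 1/374133 ≈ 2.6728e-6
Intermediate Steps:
b(f) = 652
Y = 373481
1/(b(618) + Y) = 1/(652 + 373481) = 1/374133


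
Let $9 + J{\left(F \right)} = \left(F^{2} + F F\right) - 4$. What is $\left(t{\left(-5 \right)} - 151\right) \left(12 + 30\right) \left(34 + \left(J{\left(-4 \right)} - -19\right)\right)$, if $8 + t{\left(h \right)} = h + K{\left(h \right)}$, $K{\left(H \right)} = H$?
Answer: $-511056$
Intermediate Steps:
$J{\left(F \right)} = -13 + 2 F^{2}$ ($J{\left(F \right)} = -9 - \left(4 - F^{2} - F F\right) = -9 + \left(\left(F^{2} + F^{2}\right) - 4\right) = -9 + \left(2 F^{2} - 4\right) = -9 + \left(-4 + 2 F^{2}\right) = -13 + 2 F^{2}$)
$t{\left(h \right)} = -8 + 2 h$ ($t{\left(h \right)} = -8 + \left(h + h\right) = -8 + 2 h$)
$\left(t{\left(-5 \right)} - 151\right) \left(12 + 30\right) \left(34 + \left(J{\left(-4 \right)} - -19\right)\right) = \left(\left(-8 + 2 \left(-5\right)\right) - 151\right) \left(12 + 30\right) \left(34 - \left(-6 - 32\right)\right) = \left(\left(-8 - 10\right) - 151\right) 42 \left(34 + \left(\left(-13 + 2 \cdot 16\right) + 19\right)\right) = \left(-18 - 151\right) 42 \left(34 + \left(\left(-13 + 32\right) + 19\right)\right) = - 169 \cdot 42 \left(34 + \left(19 + 19\right)\right) = - 169 \cdot 42 \left(34 + 38\right) = - 169 \cdot 42 \cdot 72 = \left(-169\right) 3024 = -511056$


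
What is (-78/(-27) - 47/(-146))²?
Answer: 17799961/1726596 ≈ 10.309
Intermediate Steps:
(-78/(-27) - 47/(-146))² = (-78*(-1/27) - 47*(-1/146))² = (26/9 + 47/146)² = (4219/1314)² = 17799961/1726596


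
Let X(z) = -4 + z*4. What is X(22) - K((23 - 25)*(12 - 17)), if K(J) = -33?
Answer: 117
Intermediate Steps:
X(z) = -4 + 4*z
X(22) - K((23 - 25)*(12 - 17)) = (-4 + 4*22) - 1*(-33) = (-4 + 88) + 33 = 84 + 33 = 117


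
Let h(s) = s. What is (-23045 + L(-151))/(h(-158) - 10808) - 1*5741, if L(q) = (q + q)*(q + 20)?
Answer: -62972323/10966 ≈ -5742.5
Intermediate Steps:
L(q) = 2*q*(20 + q) (L(q) = (2*q)*(20 + q) = 2*q*(20 + q))
(-23045 + L(-151))/(h(-158) - 10808) - 1*5741 = (-23045 + 2*(-151)*(20 - 151))/(-158 - 10808) - 1*5741 = (-23045 + 2*(-151)*(-131))/(-10966) - 5741 = (-23045 + 39562)*(-1/10966) - 5741 = 16517*(-1/10966) - 5741 = -16517/10966 - 5741 = -62972323/10966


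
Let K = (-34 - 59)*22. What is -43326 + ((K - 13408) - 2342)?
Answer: -61122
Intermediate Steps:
K = -2046 (K = -93*22 = -2046)
-43326 + ((K - 13408) - 2342) = -43326 + ((-2046 - 13408) - 2342) = -43326 + (-15454 - 2342) = -43326 - 17796 = -61122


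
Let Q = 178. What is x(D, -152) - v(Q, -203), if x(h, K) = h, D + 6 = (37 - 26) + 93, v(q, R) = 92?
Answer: 6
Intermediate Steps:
D = 98 (D = -6 + ((37 - 26) + 93) = -6 + (11 + 93) = -6 + 104 = 98)
x(D, -152) - v(Q, -203) = 98 - 1*92 = 98 - 92 = 6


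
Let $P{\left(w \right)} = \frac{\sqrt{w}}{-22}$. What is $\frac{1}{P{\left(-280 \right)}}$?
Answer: $\frac{11 i \sqrt{70}}{70} \approx 1.3148 i$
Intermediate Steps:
$P{\left(w \right)} = - \frac{\sqrt{w}}{22}$
$\frac{1}{P{\left(-280 \right)}} = \frac{1}{\left(- \frac{1}{22}\right) \sqrt{-280}} = \frac{1}{\left(- \frac{1}{22}\right) 2 i \sqrt{70}} = \frac{1}{\left(- \frac{1}{11}\right) i \sqrt{70}} = \frac{11 i \sqrt{70}}{70}$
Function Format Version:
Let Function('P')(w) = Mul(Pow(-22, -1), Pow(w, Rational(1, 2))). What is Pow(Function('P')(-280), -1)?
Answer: Mul(Rational(11, 70), I, Pow(70, Rational(1, 2))) ≈ Mul(1.3148, I)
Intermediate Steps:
Function('P')(w) = Mul(Rational(-1, 22), Pow(w, Rational(1, 2)))
Pow(Function('P')(-280), -1) = Pow(Mul(Rational(-1, 22), Pow(-280, Rational(1, 2))), -1) = Pow(Mul(Rational(-1, 22), Mul(2, I, Pow(70, Rational(1, 2)))), -1) = Pow(Mul(Rational(-1, 11), I, Pow(70, Rational(1, 2))), -1) = Mul(Rational(11, 70), I, Pow(70, Rational(1, 2)))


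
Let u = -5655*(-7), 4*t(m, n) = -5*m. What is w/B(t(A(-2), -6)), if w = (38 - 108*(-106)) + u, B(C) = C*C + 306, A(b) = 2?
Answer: 204284/1249 ≈ 163.56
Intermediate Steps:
t(m, n) = -5*m/4 (t(m, n) = (-5*m)/4 = -5*m/4)
B(C) = 306 + C² (B(C) = C² + 306 = 306 + C²)
u = 39585
w = 51071 (w = (38 - 108*(-106)) + 39585 = (38 + 11448) + 39585 = 11486 + 39585 = 51071)
w/B(t(A(-2), -6)) = 51071/(306 + (-5/4*2)²) = 51071/(306 + (-5/2)²) = 51071/(306 + 25/4) = 51071/(1249/4) = 51071*(4/1249) = 204284/1249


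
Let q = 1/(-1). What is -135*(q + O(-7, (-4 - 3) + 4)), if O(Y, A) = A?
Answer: 540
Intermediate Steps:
q = -1
-135*(q + O(-7, (-4 - 3) + 4)) = -135*(-1 + ((-4 - 3) + 4)) = -135*(-1 + (-7 + 4)) = -135*(-1 - 3) = -135*(-4) = 540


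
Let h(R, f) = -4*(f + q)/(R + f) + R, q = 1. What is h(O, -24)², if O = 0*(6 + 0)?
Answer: 529/36 ≈ 14.694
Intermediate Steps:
O = 0 (O = 0*6 = 0)
h(R, f) = R - 4*(1 + f)/(R + f) (h(R, f) = -4*(f + 1)/(R + f) + R = -4*(1 + f)/(R + f) + R = R - 4*(1 + f)/(R + f))
h(O, -24)² = ((-4 + 0² - 4*(-24) + 0*(-24))/(0 - 24))² = ((-4 + 0 + 96 + 0)/(-24))² = (-1/24*92)² = (-23/6)² = 529/36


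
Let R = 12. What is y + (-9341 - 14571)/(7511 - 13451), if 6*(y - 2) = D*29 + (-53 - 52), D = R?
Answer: 138181/2970 ≈ 46.526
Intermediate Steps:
D = 12
y = 85/2 (y = 2 + (12*29 + (-53 - 52))/6 = 2 + (348 - 105)/6 = 2 + (1/6)*243 = 2 + 81/2 = 85/2 ≈ 42.500)
y + (-9341 - 14571)/(7511 - 13451) = 85/2 + (-9341 - 14571)/(7511 - 13451) = 85/2 - 23912/(-5940) = 85/2 - 23912*(-1/5940) = 85/2 + 5978/1485 = 138181/2970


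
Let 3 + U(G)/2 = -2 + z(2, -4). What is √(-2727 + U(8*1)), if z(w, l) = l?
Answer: 3*I*√305 ≈ 52.393*I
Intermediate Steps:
U(G) = -18 (U(G) = -6 + 2*(-2 - 4) = -6 + 2*(-6) = -6 - 12 = -18)
√(-2727 + U(8*1)) = √(-2727 - 18) = √(-2745) = 3*I*√305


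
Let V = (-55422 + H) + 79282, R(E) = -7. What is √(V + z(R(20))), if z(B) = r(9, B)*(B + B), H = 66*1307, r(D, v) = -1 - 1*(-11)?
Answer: √109982 ≈ 331.64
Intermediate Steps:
r(D, v) = 10 (r(D, v) = -1 + 11 = 10)
H = 86262
z(B) = 20*B (z(B) = 10*(B + B) = 10*(2*B) = 20*B)
V = 110122 (V = (-55422 + 86262) + 79282 = 30840 + 79282 = 110122)
√(V + z(R(20))) = √(110122 + 20*(-7)) = √(110122 - 140) = √109982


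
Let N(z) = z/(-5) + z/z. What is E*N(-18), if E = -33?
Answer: -759/5 ≈ -151.80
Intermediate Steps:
N(z) = 1 - z/5 (N(z) = z*(-⅕) + 1 = -z/5 + 1 = 1 - z/5)
E*N(-18) = -33*(1 - ⅕*(-18)) = -33*(1 + 18/5) = -33*23/5 = -759/5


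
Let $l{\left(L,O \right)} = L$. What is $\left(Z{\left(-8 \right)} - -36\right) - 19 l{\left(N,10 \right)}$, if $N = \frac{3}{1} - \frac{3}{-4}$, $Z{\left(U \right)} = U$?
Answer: $- \frac{173}{4} \approx -43.25$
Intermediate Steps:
$N = \frac{15}{4}$ ($N = 3 \cdot 1 - - \frac{3}{4} = 3 + \frac{3}{4} = \frac{15}{4} \approx 3.75$)
$\left(Z{\left(-8 \right)} - -36\right) - 19 l{\left(N,10 \right)} = \left(-8 - -36\right) - \frac{285}{4} = \left(-8 + 36\right) - \frac{285}{4} = 28 - \frac{285}{4} = - \frac{173}{4}$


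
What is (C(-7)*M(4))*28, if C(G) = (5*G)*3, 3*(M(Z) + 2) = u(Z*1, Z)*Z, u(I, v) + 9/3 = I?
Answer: 1960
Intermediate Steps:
u(I, v) = -3 + I
M(Z) = -2 + Z*(-3 + Z)/3 (M(Z) = -2 + ((-3 + Z*1)*Z)/3 = -2 + ((-3 + Z)*Z)/3 = -2 + (Z*(-3 + Z))/3 = -2 + Z*(-3 + Z)/3)
C(G) = 15*G
(C(-7)*M(4))*28 = ((15*(-7))*(-2 + (1/3)*4*(-3 + 4)))*28 = -105*(-2 + (1/3)*4*1)*28 = -105*(-2 + 4/3)*28 = -105*(-2/3)*28 = 70*28 = 1960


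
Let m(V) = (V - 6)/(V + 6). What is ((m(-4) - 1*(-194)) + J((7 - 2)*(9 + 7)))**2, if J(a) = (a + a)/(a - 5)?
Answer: 8219689/225 ≈ 36532.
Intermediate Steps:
m(V) = (-6 + V)/(6 + V)
J(a) = 2*a/(-5 + a) (J(a) = (2*a)/(-5 + a) = 2*a/(-5 + a))
((m(-4) - 1*(-194)) + J((7 - 2)*(9 + 7)))**2 = (((-6 - 4)/(6 - 4) - 1*(-194)) + 2*((7 - 2)*(9 + 7))/(-5 + (7 - 2)*(9 + 7)))**2 = ((-10/2 + 194) + 2*(5*16)/(-5 + 5*16))**2 = (((1/2)*(-10) + 194) + 2*80/(-5 + 80))**2 = ((-5 + 194) + 2*80/75)**2 = (189 + 2*80*(1/75))**2 = (189 + 32/15)**2 = (2867/15)**2 = 8219689/225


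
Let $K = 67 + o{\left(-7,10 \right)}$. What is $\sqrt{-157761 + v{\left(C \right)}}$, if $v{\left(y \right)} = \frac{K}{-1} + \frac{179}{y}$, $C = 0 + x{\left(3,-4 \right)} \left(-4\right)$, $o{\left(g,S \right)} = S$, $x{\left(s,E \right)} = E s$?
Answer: $\frac{i \sqrt{22728135}}{12} \approx 397.28 i$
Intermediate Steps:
$K = 77$ ($K = 67 + 10 = 77$)
$C = 48$ ($C = 0 + \left(-4\right) 3 \left(-4\right) = 0 - -48 = 0 + 48 = 48$)
$v{\left(y \right)} = -77 + \frac{179}{y}$ ($v{\left(y \right)} = \frac{77}{-1} + \frac{179}{y} = 77 \left(-1\right) + \frac{179}{y} = -77 + \frac{179}{y}$)
$\sqrt{-157761 + v{\left(C \right)}} = \sqrt{-157761 - \left(77 - \frac{179}{48}\right)} = \sqrt{-157761 + \left(-77 + 179 \cdot \frac{1}{48}\right)} = \sqrt{-157761 + \left(-77 + \frac{179}{48}\right)} = \sqrt{-157761 - \frac{3517}{48}} = \sqrt{- \frac{7576045}{48}} = \frac{i \sqrt{22728135}}{12}$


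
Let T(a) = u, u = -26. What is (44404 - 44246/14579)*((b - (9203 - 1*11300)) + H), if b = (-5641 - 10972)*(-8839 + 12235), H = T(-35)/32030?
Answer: -116970592164204351852/46696537 ≈ -2.5049e+12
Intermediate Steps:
T(a) = -26
H = -13/16015 (H = -26/32030 = -26*1/32030 = -13/16015 ≈ -0.00081174)
b = -56417748 (b = -16613*3396 = -56417748)
(44404 - 44246/14579)*((b - (9203 - 1*11300)) + H) = (44404 - 44246/14579)*((-56417748 - (9203 - 1*11300)) - 13/16015) = (44404 - 44246*1/14579)*((-56417748 - (9203 - 11300)) - 13/16015) = (44404 - 44246/14579)*((-56417748 - 1*(-2097)) - 13/16015) = 647321670*((-56417748 + 2097) - 13/16015)/14579 = 647321670*(-56415651 - 13/16015)/14579 = (647321670/14579)*(-903496650778/16015) = -116970592164204351852/46696537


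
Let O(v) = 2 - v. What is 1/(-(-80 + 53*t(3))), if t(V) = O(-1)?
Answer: -1/79 ≈ -0.012658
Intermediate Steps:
t(V) = 3 (t(V) = 2 - 1*(-1) = 2 + 1 = 3)
1/(-(-80 + 53*t(3))) = 1/(-(-80 + 53*3)) = 1/(-(-80 + 159)) = 1/(-1*79) = 1/(-79) = -1/79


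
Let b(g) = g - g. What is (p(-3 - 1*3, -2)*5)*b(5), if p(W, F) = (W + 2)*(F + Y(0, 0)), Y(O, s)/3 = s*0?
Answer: 0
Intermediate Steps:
Y(O, s) = 0 (Y(O, s) = 3*(s*0) = 3*0 = 0)
b(g) = 0
p(W, F) = F*(2 + W) (p(W, F) = (W + 2)*(F + 0) = (2 + W)*F = F*(2 + W))
(p(-3 - 1*3, -2)*5)*b(5) = (-2*(2 + (-3 - 1*3))*5)*0 = (-2*(2 + (-3 - 3))*5)*0 = (-2*(2 - 6)*5)*0 = (-2*(-4)*5)*0 = (8*5)*0 = 40*0 = 0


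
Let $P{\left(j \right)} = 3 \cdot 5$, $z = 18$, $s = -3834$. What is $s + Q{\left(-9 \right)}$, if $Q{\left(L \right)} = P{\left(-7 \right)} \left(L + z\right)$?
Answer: $-3699$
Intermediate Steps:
$P{\left(j \right)} = 15$
$Q{\left(L \right)} = 270 + 15 L$ ($Q{\left(L \right)} = 15 \left(L + 18\right) = 15 \left(18 + L\right) = 270 + 15 L$)
$s + Q{\left(-9 \right)} = -3834 + \left(270 + 15 \left(-9\right)\right) = -3834 + \left(270 - 135\right) = -3834 + 135 = -3699$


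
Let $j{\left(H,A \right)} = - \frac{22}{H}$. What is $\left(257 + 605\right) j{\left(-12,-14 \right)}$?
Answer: $\frac{4741}{3} \approx 1580.3$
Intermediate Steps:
$\left(257 + 605\right) j{\left(-12,-14 \right)} = \left(257 + 605\right) \left(- \frac{22}{-12}\right) = 862 \left(\left(-22\right) \left(- \frac{1}{12}\right)\right) = 862 \cdot \frac{11}{6} = \frac{4741}{3}$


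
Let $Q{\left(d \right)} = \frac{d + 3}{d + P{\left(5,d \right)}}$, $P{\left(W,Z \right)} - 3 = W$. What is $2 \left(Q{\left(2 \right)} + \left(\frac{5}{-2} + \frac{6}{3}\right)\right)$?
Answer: $0$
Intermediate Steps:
$P{\left(W,Z \right)} = 3 + W$
$Q{\left(d \right)} = \frac{3 + d}{8 + d}$ ($Q{\left(d \right)} = \frac{d + 3}{d + \left(3 + 5\right)} = \frac{3 + d}{d + 8} = \frac{3 + d}{8 + d}$)
$2 \left(Q{\left(2 \right)} + \left(\frac{5}{-2} + \frac{6}{3}\right)\right) = 2 \left(\frac{3 + 2}{8 + 2} + \left(\frac{5}{-2} + \frac{6}{3}\right)\right) = 2 \left(\frac{1}{10} \cdot 5 + \left(5 \left(- \frac{1}{2}\right) + 6 \cdot \frac{1}{3}\right)\right) = 2 \left(\frac{1}{10} \cdot 5 + \left(- \frac{5}{2} + 2\right)\right) = 2 \left(\frac{1}{2} - \frac{1}{2}\right) = 2 \cdot 0 = 0$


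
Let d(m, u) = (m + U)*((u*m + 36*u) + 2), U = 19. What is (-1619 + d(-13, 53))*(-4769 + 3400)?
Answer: -7812883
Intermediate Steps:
d(m, u) = (19 + m)*(2 + 36*u + m*u) (d(m, u) = (m + 19)*((u*m + 36*u) + 2) = (19 + m)*((m*u + 36*u) + 2) = (19 + m)*((36*u + m*u) + 2) = (19 + m)*(2 + 36*u + m*u))
(-1619 + d(-13, 53))*(-4769 + 3400) = (-1619 + (38 + 2*(-13) + 684*53 + 53*(-13)**2 + 55*(-13)*53))*(-4769 + 3400) = (-1619 + (38 - 26 + 36252 + 53*169 - 37895))*(-1369) = (-1619 + (38 - 26 + 36252 + 8957 - 37895))*(-1369) = (-1619 + 7326)*(-1369) = 5707*(-1369) = -7812883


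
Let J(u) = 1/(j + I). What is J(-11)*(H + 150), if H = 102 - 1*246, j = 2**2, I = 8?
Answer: 1/2 ≈ 0.50000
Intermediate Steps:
j = 4
H = -144 (H = 102 - 246 = -144)
J(u) = 1/12 (J(u) = 1/(4 + 8) = 1/12)
J(-11)*(H + 150) = (-144 + 150)/12 = (1/12)*6 = 1/2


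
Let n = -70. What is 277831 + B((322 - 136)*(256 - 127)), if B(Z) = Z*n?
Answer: -1401749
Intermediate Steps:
B(Z) = -70*Z (B(Z) = Z*(-70) = -70*Z)
277831 + B((322 - 136)*(256 - 127)) = 277831 - 70*(322 - 136)*(256 - 127) = 277831 - 13020*129 = 277831 - 70*23994 = 277831 - 1679580 = -1401749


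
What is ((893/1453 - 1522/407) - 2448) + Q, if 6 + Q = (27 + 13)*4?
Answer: -1358453089/591371 ≈ -2297.1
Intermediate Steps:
Q = 154 (Q = -6 + (27 + 13)*4 = -6 + 40*4 = -6 + 160 = 154)
((893/1453 - 1522/407) - 2448) + Q = ((893/1453 - 1522/407) - 2448) + 154 = (-1848015/591371 - 2448) + 154 = -1449524223/591371 + 154 = -1358453089/591371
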